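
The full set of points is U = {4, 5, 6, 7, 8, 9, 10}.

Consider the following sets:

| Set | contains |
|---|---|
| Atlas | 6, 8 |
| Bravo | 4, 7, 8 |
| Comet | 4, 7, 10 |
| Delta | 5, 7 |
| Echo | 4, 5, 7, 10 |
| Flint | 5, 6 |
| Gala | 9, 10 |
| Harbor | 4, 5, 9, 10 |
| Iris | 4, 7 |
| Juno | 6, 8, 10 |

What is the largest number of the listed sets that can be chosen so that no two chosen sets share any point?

3

Atlas, Gala, Iris are pairwise disjoint (Atlas={6,8}; Gala={9,10}; Iris={4,7}).
Every remaining set overlaps one of these, and no 4 of the listed sets are pairwise disjoint, so 3 is the maximum.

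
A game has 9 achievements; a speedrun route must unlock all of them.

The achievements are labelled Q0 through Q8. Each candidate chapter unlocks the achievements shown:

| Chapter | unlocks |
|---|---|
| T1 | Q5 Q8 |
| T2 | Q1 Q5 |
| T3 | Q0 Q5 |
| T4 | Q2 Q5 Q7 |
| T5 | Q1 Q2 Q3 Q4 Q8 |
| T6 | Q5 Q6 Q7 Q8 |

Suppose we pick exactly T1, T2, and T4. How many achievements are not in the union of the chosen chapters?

4

Union of T1, T2, T4 = {Q1, Q2, Q5, Q7, Q8}.
Not covered: Q0, Q3, Q4, Q6 — 4 achievements.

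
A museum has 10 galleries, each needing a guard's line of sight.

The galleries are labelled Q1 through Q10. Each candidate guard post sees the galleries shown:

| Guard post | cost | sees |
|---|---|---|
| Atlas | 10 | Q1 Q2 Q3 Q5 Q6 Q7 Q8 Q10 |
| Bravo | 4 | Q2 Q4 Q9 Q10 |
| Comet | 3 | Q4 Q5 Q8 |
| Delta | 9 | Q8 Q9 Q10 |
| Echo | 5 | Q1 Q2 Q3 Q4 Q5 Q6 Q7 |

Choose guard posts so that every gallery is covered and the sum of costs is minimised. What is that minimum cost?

Bravo, Comet, Echo together cover every gallery (Bravo ∪ Comet ∪ Echo = {Q1, Q2, Q3, Q4, Q5, Q6, Q7, Q8, Q9, Q10}); total cost 4 + 3 + 5 = 12.
No covering selection has total cost below 12.

12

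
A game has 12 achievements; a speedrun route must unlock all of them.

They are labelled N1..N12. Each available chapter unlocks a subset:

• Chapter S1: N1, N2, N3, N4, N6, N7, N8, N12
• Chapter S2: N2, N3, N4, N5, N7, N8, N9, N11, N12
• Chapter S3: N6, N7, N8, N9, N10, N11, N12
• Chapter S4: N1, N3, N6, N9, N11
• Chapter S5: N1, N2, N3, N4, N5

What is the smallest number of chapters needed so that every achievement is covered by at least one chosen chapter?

Take {S3, S5}. Their union is {N1, N2, N3, N4, N5, N6, N7, N8, N9, N10, N11, N12}, which is all 12 achievements.
No single chapter has all 12 achievements (the largest, S2, has 9), so 2 is optimal.

2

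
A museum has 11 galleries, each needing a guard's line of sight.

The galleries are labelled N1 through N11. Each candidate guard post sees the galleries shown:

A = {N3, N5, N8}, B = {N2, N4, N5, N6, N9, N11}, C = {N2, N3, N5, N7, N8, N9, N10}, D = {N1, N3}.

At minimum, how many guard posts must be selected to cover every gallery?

3

Take {B, C, D}. Their union is {N1, N2, N3, N4, N5, N6, N7, N8, N9, N10, N11}, which is all 11 galleries.
Only D contains N1, so D is forced; the remaining 9 galleries need at least 2 more guard posts (each remaining guard post adds at most 6) — so at least 3 guard posts are needed, and 3 is optimal.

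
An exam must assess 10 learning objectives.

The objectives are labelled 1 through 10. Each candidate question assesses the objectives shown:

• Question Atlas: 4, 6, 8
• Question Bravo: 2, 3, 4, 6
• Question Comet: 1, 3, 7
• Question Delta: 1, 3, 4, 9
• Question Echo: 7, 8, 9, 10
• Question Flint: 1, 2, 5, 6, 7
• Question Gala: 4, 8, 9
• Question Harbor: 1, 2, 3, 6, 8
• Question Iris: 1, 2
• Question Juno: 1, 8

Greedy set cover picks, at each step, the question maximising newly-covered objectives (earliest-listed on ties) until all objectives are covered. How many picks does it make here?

3

Greedy: pick Flint (covers 5 new) → pick Delta (covers 3 new) → pick Echo (covers 2 new). Total picks: 3.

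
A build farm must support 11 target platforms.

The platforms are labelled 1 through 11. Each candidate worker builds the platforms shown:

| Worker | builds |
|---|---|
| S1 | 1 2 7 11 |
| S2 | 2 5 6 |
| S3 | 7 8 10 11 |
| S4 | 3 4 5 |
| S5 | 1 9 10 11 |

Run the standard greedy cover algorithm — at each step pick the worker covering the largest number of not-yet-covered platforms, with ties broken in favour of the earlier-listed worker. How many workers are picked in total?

5

Greedy: pick S1 (covers 4 new) → pick S4 (covers 3 new) → pick S3 (covers 2 new) → pick S2 (covers 1 new) → pick S5 (covers 1 new). Total picks: 5.
(The true minimum cover uses only 4 workers, so greedy is not optimal here.)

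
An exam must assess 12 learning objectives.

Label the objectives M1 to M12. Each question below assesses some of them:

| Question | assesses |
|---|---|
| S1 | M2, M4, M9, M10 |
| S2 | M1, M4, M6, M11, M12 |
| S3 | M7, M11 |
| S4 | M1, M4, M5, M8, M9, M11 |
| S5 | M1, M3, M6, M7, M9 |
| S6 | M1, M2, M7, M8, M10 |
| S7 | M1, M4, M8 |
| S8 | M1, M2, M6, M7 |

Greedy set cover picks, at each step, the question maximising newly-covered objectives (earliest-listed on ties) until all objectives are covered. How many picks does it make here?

4

Greedy: pick S4 (covers 6 new) → pick S5 (covers 3 new) → pick S1 (covers 2 new) → pick S2 (covers 1 new). Total picks: 4.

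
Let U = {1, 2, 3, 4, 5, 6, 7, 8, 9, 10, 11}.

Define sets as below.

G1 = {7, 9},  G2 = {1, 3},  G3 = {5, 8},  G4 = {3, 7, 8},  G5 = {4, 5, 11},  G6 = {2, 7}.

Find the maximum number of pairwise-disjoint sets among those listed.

3

G1, G2, G3 are pairwise disjoint (G1={7,9}; G2={1,3}; G3={5,8}).
Every remaining set overlaps one of these, and no 4 of the listed sets are pairwise disjoint, so 3 is the maximum.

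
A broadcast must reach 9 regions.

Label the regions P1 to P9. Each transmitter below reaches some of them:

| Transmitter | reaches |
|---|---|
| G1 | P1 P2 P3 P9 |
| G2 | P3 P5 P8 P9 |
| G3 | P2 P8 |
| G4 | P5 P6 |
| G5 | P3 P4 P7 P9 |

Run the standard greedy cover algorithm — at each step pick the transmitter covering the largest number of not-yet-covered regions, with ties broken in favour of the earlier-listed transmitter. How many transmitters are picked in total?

Greedy: pick G1 (covers 4 new) → pick G2 (covers 2 new) → pick G5 (covers 2 new) → pick G4 (covers 1 new). Total picks: 4.

4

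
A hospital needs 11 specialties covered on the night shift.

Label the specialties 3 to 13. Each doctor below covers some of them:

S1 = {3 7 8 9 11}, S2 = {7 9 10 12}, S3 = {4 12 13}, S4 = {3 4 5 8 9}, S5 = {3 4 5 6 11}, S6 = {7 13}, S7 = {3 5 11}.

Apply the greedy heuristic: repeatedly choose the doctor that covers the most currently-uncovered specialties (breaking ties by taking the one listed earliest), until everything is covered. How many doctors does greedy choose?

Greedy: pick S1 (covers 5 new) → pick S3 (covers 3 new) → pick S5 (covers 2 new) → pick S2 (covers 1 new). Total picks: 4.

4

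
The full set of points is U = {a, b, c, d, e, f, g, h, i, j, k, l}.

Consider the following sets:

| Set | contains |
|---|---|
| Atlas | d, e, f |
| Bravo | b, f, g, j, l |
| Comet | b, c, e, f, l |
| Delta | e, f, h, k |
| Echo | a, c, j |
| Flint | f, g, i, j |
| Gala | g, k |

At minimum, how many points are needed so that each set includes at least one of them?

3

The 3 points {f, j, k} hit every set.
The sets Atlas, Echo, Gala are pairwise disjoint, so any hitting set needs a separate point for each — at least 3. Hence 3 is optimal.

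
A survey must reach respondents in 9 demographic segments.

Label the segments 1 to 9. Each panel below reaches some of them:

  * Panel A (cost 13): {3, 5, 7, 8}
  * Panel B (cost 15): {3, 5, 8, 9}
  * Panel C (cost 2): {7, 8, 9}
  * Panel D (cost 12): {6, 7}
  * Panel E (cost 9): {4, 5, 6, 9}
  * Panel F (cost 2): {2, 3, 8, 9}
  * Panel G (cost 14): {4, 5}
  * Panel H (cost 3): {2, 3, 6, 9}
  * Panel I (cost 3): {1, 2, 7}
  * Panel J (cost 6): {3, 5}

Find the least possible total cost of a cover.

14

E, F, I together cover every segment (E ∪ F ∪ I = {1, 2, 3, 4, 5, 6, 7, 8, 9}); total cost 9 + 2 + 3 = 14.
No covering selection has total cost below 14.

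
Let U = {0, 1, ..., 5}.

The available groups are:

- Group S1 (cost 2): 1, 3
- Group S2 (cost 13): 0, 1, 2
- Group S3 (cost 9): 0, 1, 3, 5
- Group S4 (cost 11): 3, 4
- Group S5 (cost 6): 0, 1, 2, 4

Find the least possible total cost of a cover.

S3, S5 together cover every point (S3 ∪ S5 = {0, 1, 2, 3, 4, 5}); total cost 9 + 6 = 15.
The greedy pick S1, S5, S3 costs 17; no covering selection beats 15.

15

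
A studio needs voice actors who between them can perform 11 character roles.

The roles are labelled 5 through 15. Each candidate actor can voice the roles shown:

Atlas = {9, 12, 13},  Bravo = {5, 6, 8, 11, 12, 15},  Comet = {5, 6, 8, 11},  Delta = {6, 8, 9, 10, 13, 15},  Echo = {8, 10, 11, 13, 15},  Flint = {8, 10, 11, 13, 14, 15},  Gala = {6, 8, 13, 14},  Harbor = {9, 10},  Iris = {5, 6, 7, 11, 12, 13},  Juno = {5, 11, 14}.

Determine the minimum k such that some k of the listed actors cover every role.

3

Take {Delta, Iris, Juno}. Their union is {5, 6, 7, 8, 9, 10, 11, 12, 13, 14, 15}, which is all 11 roles.
Only Iris contains 7, so Iris is forced; the remaining 5 roles need at least 2 more actors (each remaining actor adds at most 4) — so at least 3 actors are needed, and 3 is optimal.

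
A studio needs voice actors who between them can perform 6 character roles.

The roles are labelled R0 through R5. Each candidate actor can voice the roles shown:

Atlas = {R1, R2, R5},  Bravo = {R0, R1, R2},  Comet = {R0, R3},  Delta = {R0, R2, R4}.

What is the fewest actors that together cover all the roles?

3

Take {Atlas, Comet, Delta}. Their union is {R0, R1, R2, R3, R4, R5}, which is all 6 roles.
Only Comet contains R3, so Comet is forced; the remaining 4 roles need at least 2 more actors (each remaining actor adds at most 3) — so at least 3 actors are needed, and 3 is optimal.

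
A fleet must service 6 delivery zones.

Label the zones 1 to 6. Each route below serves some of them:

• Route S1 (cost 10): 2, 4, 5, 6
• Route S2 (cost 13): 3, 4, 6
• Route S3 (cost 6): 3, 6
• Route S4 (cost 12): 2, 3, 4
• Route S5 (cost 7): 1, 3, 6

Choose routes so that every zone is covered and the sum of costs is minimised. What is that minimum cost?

17

S1, S5 together cover every zone (S1 ∪ S5 = {1, 2, 3, 4, 5, 6}); total cost 10 + 7 = 17.
No covering selection has total cost below 17.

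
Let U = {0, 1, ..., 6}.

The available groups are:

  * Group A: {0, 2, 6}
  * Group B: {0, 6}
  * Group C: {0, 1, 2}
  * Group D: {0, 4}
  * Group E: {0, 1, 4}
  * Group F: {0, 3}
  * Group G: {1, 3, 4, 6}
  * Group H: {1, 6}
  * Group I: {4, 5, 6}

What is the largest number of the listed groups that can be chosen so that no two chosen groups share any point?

F, I are pairwise disjoint (F={0,3}; I={4,5,6}).
Every remaining group overlaps one of these, and no 3 of the listed groups are pairwise disjoint, so 2 is the maximum.

2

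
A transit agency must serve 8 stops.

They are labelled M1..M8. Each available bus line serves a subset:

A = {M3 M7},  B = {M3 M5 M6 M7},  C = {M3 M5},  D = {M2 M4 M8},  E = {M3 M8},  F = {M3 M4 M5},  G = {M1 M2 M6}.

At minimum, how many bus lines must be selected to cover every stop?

3

Take {B, D, G}. Their union is {M1, M2, M3, M4, M5, M6, M7, M8}, which is all 8 stops.
Only G contains M1, so G is forced; the remaining 5 stops need at least 2 more bus lines (each remaining bus line adds at most 3) — so at least 3 bus lines are needed, and 3 is optimal.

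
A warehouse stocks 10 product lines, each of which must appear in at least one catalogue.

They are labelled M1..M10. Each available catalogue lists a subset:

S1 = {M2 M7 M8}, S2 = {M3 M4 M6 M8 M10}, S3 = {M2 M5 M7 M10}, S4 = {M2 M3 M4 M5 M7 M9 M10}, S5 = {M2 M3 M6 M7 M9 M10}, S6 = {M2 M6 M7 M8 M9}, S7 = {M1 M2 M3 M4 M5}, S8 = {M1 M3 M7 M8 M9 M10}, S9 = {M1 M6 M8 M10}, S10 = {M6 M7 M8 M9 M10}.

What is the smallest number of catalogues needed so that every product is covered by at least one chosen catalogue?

2

S7 and S10 together: S7 ∪ S10 = {M1, M2, M3, M4, M5, M6, M7, M8, M9, M10} — every product is covered.
No single catalogue has all 10 products (the largest, S4, has 7), so 2 is optimal.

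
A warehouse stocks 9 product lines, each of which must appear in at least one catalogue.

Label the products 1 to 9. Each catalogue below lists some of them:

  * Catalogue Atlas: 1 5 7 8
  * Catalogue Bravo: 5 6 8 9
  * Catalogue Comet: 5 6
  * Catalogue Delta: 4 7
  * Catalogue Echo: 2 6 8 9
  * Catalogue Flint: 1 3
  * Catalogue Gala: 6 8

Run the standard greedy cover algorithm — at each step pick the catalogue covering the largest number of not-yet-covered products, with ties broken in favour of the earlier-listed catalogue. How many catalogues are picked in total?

Greedy: pick Atlas (covers 4 new) → pick Echo (covers 3 new) → pick Delta (covers 1 new) → pick Flint (covers 1 new). Total picks: 4.

4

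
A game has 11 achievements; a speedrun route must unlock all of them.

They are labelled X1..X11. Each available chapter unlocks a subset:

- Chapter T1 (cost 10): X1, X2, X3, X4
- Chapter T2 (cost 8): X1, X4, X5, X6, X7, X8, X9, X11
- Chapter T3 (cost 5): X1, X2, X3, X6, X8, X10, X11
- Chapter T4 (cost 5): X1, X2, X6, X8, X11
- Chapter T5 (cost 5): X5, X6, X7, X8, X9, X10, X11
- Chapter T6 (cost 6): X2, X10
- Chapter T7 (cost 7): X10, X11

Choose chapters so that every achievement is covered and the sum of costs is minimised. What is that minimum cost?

T2, T3 together cover every achievement (T2 ∪ T3 = {X1, X2, X3, X4, X5, X6, X7, X8, X9, X10, X11}); total cost 8 + 5 = 13.
The greedy pick T3, T5, T2 costs 18; no covering selection beats 13.

13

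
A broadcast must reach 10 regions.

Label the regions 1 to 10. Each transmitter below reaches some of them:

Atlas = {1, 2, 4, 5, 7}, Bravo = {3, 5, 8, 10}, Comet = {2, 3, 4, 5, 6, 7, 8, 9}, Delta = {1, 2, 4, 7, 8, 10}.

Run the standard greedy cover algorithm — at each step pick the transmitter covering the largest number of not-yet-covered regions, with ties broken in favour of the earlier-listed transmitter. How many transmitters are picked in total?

Greedy: pick Comet (covers 8 new) → pick Delta (covers 2 new). Total picks: 2.

2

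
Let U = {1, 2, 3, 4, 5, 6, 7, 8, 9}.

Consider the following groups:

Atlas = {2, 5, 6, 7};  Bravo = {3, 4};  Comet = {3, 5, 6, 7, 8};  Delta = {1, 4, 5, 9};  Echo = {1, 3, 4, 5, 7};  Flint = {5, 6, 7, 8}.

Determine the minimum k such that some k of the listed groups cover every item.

Atlas and Comet and Delta together: Atlas ∪ Comet ∪ Delta = {1, 2, 3, 4, 5, 6, 7, 8, 9} — every item is covered.
Only Atlas contains 2, so Atlas is forced; the remaining 5 items need at least 2 more groups (each remaining group adds at most 3) — so at least 3 groups are needed, and 3 is optimal.

3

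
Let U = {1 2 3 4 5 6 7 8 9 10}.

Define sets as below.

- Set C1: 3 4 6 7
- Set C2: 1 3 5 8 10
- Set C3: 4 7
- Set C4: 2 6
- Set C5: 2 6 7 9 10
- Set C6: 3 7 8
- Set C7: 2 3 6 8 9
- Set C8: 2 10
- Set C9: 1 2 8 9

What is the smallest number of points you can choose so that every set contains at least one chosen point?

3

H = {2, 7, 8} meets every set (each contains at least one member of H), and |H| = 3.
The sets C2, C3, C4 are pairwise disjoint, so any hitting set needs a separate point for each — at least 3. Hence 3 is optimal.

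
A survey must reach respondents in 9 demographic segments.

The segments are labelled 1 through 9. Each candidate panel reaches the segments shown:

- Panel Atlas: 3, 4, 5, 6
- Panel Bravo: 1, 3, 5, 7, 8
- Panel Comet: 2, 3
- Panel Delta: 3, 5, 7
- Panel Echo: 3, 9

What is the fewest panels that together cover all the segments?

4

Take {Atlas, Bravo, Comet, Echo}. Their union is {1, 2, 3, 4, 5, 6, 7, 8, 9}, which is all 9 segments.
No 3 of the 5 panels cover everything (all 10 combinations miss at least one segment), so 4 is optimal.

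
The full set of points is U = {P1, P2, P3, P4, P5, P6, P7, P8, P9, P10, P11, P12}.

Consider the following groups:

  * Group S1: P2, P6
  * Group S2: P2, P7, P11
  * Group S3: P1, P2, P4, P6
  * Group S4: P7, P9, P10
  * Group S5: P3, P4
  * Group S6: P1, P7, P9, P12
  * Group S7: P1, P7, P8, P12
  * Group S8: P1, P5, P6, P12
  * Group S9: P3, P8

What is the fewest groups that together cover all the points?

S2 and S3 and S4 and S8 and S9 together: S2 ∪ S3 ∪ S4 ∪ S8 ∪ S9 = {P1, P2, P3, P4, P5, P6, P7, P8, P9, P10, P11, P12} — every point is covered.
No 4 of the 9 groups cover everything (all 126 combinations miss at least one point), so 5 is optimal.

5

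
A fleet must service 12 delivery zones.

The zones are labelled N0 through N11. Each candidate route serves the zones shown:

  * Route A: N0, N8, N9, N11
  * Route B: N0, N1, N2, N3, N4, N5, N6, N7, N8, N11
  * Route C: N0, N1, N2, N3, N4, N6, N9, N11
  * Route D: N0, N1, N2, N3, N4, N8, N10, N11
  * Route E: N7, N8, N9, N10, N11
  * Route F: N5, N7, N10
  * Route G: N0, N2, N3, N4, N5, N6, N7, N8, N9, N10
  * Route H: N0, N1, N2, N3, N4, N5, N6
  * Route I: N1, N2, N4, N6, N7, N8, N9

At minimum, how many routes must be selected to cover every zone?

2

Take {E, H}. Their union is {N0, N1, N2, N3, N4, N5, N6, N7, N8, N9, N10, N11}, which is all 12 zones.
No single route has all 12 zones (the largest, B, has 10), so 2 is optimal.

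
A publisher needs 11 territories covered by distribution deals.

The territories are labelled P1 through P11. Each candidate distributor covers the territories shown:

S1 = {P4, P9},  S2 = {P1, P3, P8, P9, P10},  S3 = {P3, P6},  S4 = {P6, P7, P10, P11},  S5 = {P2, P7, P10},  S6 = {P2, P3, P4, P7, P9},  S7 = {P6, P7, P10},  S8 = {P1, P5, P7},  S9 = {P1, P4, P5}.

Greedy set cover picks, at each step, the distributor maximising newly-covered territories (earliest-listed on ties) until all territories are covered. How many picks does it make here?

4

Greedy: pick S2 (covers 5 new) → pick S4 (covers 3 new) → pick S6 (covers 2 new) → pick S8 (covers 1 new). Total picks: 4.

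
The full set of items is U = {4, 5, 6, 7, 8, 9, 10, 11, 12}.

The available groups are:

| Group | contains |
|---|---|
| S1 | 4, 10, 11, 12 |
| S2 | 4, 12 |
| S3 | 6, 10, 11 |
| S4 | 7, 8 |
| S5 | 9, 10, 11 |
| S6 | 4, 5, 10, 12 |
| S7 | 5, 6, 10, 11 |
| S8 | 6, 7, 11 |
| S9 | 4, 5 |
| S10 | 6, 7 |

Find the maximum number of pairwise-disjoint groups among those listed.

S2, S3, S4 are pairwise disjoint (S2={4,12}; S3={6,10,11}; S4={7,8}).
Every remaining group overlaps one of these, and no 4 of the listed groups are pairwise disjoint, so 3 is the maximum.

3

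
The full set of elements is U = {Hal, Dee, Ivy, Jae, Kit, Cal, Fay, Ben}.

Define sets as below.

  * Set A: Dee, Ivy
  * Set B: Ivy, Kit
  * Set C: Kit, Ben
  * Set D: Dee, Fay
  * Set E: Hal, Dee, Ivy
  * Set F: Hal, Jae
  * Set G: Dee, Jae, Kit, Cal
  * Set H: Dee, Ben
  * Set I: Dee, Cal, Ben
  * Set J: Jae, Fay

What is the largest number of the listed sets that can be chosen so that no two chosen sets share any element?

3

A, C, F are pairwise disjoint (A={Dee,Ivy}; C={Kit,Ben}; F={Hal,Jae}).
Every remaining set overlaps one of these, and no 4 of the listed sets are pairwise disjoint, so 3 is the maximum.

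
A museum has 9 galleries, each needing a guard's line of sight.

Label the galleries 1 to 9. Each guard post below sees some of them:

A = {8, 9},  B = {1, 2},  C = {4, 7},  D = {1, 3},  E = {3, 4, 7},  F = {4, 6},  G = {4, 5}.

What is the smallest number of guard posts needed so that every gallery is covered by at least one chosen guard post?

A and B and E and F and G together: A ∪ B ∪ E ∪ F ∪ G = {1, 2, 3, 4, 5, 6, 7, 8, 9} — every gallery is covered.
Only G contains 5, so G is forced; the remaining 7 galleries need at least 4 more guard posts (each remaining guard post adds at most 2) — so at least 5 guard posts are needed, and 5 is optimal.

5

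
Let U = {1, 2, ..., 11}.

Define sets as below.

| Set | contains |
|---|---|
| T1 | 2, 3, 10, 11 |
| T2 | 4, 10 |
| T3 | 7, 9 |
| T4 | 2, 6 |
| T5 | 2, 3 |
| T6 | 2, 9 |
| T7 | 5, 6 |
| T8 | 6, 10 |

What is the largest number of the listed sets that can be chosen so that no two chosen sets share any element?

4

T2, T3, T5, T7 are pairwise disjoint (T2={4,10}; T3={7,9}; T5={2,3}; T7={5,6}).
Every remaining set overlaps one of these, and no 5 of the listed sets are pairwise disjoint, so 4 is the maximum.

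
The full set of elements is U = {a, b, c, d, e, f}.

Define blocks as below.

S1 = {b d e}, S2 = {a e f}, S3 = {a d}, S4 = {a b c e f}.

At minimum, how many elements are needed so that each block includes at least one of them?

Take H = {a, b}. Each listed block contains at least one of these, so H is a hitting set of size 2.
No single element lies in every block, so at least 2 are needed and 2 is optimal.

2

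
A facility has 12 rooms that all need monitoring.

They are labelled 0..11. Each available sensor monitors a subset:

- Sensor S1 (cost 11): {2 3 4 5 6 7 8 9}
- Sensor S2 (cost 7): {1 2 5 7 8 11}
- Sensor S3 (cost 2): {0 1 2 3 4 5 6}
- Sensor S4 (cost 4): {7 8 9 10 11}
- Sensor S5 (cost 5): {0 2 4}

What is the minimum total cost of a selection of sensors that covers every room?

6

S3, S4 together cover every room (S3 ∪ S4 = {0, 1, 2, 3, 4, 5, 6, 7, 8, 9, 10, 11}); total cost 2 + 4 = 6.
No covering selection has total cost below 6.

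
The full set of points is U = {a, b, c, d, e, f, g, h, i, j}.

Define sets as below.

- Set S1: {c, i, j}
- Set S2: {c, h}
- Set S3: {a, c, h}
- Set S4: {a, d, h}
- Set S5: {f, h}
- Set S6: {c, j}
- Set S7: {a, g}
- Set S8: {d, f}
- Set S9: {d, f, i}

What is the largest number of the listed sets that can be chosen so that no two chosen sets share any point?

3

S1, S5, S7 are pairwise disjoint (S1={c,i,j}; S5={f,h}; S7={a,g}).
Every remaining set overlaps one of these, and no 4 of the listed sets are pairwise disjoint, so 3 is the maximum.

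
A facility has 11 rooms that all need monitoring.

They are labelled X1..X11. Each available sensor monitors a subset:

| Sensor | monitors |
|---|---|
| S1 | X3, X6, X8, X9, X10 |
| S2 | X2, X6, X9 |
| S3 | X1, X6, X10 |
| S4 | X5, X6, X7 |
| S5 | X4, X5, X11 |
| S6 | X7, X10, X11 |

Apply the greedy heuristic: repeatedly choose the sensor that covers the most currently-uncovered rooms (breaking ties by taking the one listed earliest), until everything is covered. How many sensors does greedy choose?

Greedy: pick S1 (covers 5 new) → pick S5 (covers 3 new) → pick S2 (covers 1 new) → pick S3 (covers 1 new) → pick S4 (covers 1 new). Total picks: 5.

5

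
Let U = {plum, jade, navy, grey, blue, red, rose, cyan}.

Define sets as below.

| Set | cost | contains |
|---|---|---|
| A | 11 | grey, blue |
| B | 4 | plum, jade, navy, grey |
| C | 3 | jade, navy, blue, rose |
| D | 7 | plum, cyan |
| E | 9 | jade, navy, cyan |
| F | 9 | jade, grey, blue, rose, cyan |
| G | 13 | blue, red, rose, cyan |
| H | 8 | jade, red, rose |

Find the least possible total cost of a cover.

17

B, G together cover every element (B ∪ G = {plum, jade, navy, grey, blue, red, rose, cyan}); total cost 4 + 13 = 17.
The greedy pick C, B, G costs 20; no covering selection beats 17.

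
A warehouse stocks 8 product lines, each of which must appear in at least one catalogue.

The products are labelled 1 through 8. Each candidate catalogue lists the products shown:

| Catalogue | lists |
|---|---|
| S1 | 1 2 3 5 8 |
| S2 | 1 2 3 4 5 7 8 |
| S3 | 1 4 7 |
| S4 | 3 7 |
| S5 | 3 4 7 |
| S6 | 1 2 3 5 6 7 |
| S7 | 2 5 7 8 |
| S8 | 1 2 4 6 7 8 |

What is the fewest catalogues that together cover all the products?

2

S2 and S8 together: S2 ∪ S8 = {1, 2, 3, 4, 5, 6, 7, 8} — every product is covered.
No single catalogue has all 8 products (the largest, S2, has 7), so 2 is optimal.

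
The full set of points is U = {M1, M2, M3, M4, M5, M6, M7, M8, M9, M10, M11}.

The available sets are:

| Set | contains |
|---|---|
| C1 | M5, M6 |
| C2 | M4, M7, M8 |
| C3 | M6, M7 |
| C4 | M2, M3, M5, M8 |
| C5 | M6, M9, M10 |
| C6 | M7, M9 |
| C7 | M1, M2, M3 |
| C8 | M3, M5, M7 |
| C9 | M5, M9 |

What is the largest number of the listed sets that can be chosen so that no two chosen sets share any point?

C2, C7, C9 are pairwise disjoint (C2={M4,M7,M8}; C7={M1,M2,M3}; C9={M5,M9}).
Every remaining set overlaps one of these, and no 4 of the listed sets are pairwise disjoint, so 3 is the maximum.

3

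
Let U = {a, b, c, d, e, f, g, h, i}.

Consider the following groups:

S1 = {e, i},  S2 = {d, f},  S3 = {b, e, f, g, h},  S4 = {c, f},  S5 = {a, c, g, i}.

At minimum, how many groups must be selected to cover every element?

S2, S3, and S5 cover everything between them: the union {a, b, c, d, e, f, g, h, i} is all of U.
Only S5 contains a, so S5 is forced; the remaining 5 elements need at least 2 more groups (each remaining group adds at most 4) — so at least 3 groups are needed, and 3 is optimal.

3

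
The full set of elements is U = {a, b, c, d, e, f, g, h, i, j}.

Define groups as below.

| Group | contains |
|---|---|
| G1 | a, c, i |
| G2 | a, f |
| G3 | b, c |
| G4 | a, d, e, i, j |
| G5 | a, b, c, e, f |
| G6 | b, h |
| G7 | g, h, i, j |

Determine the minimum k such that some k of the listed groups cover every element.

G4, G5, and G7 cover everything between them: the union {a, b, c, d, e, f, g, h, i, j} is all of U.
Only G4 contains d, so G4 is forced; the remaining 5 elements need at least 2 more groups (each remaining group adds at most 3) — so at least 3 groups are needed, and 3 is optimal.

3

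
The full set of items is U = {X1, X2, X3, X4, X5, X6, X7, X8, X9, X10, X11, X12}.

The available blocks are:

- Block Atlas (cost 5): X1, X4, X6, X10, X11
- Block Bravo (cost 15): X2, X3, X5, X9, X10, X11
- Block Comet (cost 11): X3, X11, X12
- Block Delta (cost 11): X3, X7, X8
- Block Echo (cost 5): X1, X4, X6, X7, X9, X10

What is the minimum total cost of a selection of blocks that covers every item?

42

Bravo, Comet, Delta, Echo together cover every item (Bravo ∪ Comet ∪ Delta ∪ Echo = {X1, X2, X3, X4, X5, X6, X7, X8, X9, X10, X11, X12}); total cost 15 + 11 + 11 + 5 = 42.
No covering selection has total cost below 42.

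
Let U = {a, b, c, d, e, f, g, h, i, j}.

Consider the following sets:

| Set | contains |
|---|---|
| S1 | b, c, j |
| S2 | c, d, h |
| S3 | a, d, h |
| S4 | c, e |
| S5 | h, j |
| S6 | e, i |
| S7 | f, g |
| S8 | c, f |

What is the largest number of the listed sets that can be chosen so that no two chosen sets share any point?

S1, S3, S6, S7 are pairwise disjoint (S1={b,c,j}; S3={a,d,h}; S6={e,i}; S7={f,g}).
Every remaining set overlaps one of these, and no 5 of the listed sets are pairwise disjoint, so 4 is the maximum.

4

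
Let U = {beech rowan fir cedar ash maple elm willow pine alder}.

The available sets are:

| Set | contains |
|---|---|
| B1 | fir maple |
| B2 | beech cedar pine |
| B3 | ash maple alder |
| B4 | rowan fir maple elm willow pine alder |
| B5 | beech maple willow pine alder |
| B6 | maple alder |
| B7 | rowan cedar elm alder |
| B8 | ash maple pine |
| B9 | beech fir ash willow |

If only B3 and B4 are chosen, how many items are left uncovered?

Union of B3, B4 = {rowan, fir, ash, maple, elm, willow, pine, alder}.
Not covered: beech, cedar — 2 items.

2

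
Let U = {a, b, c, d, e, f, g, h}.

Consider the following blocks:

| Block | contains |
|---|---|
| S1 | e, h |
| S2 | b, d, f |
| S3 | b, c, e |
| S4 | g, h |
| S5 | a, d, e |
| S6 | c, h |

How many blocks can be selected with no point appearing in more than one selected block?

S4, S5 are pairwise disjoint (S4={g,h}; S5={a,d,e}).
Every remaining block overlaps one of these, and no 3 of the listed blocks are pairwise disjoint, so 2 is the maximum.

2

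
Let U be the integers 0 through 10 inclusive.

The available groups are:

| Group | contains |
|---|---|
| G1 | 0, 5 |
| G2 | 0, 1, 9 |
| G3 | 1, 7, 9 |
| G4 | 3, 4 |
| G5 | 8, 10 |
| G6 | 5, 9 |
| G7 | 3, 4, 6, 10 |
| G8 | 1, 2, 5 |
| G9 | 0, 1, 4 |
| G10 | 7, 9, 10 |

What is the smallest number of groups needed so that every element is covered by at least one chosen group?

5

G2, G3, G5, G7, and G8 cover everything between them: the union {0, 1, 2, 3, 4, 5, 6, 7, 8, 9, 10} is all of U.
No 4 of the 10 groups cover everything (all 210 combinations miss at least one element), so 5 is optimal.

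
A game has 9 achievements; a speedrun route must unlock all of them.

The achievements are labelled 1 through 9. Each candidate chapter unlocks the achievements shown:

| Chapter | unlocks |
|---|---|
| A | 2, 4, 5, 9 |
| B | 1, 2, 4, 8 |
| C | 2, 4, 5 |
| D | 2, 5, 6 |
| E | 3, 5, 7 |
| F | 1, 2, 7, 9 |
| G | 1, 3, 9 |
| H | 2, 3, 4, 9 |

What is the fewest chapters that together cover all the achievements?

B and D and E and H together: B ∪ D ∪ E ∪ H = {1, 2, 3, 4, 5, 6, 7, 8, 9} — every achievement is covered.
No 3 of the 8 chapters cover everything (all 56 combinations miss at least one achievement), so 4 is optimal.

4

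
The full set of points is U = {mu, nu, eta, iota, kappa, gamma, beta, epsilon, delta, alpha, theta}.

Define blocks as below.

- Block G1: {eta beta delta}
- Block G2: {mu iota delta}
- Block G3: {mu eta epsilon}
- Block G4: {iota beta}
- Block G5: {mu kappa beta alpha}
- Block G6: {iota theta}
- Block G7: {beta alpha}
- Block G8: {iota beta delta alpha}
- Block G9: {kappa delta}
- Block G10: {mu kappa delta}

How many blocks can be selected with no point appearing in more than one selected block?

G3, G6, G7, G9 are pairwise disjoint (G3={mu,eta,epsilon}; G6={iota,theta}; G7={beta,alpha}; G9={kappa,delta}).
Every remaining block overlaps one of these, and no 5 of the listed blocks are pairwise disjoint, so 4 is the maximum.

4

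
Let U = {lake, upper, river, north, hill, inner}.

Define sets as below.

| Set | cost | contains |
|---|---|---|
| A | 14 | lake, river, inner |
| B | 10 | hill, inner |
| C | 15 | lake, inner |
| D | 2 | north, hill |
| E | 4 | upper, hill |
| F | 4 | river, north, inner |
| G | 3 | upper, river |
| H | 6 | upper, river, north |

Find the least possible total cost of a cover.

A, D, G together cover every point (A ∪ D ∪ G = {lake, upper, river, north, hill, inner}); total cost 14 + 2 + 3 = 19.
The greedy pick D, G, F, A costs 23; no covering selection beats 19.

19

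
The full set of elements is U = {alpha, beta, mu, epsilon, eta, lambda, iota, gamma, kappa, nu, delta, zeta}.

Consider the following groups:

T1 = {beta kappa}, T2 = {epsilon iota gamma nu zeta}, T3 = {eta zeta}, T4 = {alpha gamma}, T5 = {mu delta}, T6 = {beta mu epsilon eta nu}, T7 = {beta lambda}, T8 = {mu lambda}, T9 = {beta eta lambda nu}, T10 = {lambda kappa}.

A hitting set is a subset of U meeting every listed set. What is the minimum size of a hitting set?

5

The 5 elements {alpha, beta, mu, kappa, zeta} hit every group.
No choice of 4 elements meets every group, so 5 is the minimum.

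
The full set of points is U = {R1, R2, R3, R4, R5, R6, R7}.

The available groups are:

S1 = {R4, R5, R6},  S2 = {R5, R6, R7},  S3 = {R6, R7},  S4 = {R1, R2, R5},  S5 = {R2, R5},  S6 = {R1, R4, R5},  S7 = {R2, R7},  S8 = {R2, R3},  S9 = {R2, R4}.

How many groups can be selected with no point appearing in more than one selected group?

3

S3, S6, S8 are pairwise disjoint (S3={R6,R7}; S6={R1,R4,R5}; S8={R2,R3}).
Every remaining group overlaps one of these, and no 4 of the listed groups are pairwise disjoint, so 3 is the maximum.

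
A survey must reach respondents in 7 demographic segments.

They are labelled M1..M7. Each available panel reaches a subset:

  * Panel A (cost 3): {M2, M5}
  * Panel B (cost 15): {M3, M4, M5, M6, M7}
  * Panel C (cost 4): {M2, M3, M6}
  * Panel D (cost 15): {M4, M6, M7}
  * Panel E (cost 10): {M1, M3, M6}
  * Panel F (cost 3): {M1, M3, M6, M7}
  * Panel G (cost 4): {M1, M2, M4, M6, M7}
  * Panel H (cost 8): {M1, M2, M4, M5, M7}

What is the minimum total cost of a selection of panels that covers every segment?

10

A, F, G together cover every segment (A ∪ F ∪ G = {M1, M2, M3, M4, M5, M6, M7}); total cost 3 + 3 + 4 = 10.
No covering selection has total cost below 10.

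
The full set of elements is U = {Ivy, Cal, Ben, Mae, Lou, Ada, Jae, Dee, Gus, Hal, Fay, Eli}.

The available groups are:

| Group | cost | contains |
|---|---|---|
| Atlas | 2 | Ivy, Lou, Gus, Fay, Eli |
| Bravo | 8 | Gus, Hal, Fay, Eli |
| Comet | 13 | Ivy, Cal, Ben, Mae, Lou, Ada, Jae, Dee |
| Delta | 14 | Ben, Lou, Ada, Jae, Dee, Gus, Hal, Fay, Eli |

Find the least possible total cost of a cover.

21

Bravo, Comet together cover every element (Bravo ∪ Comet = {Ivy, Cal, Ben, Mae, Lou, Ada, Jae, Dee, Gus, Hal, Fay, Eli}); total cost 8 + 13 = 21.
The greedy pick Atlas, Comet, Bravo costs 23; no covering selection beats 21.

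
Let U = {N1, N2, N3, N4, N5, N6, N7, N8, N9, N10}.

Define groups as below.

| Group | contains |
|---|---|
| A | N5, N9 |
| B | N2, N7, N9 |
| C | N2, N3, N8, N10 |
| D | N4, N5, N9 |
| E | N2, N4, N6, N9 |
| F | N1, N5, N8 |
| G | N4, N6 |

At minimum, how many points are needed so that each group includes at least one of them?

3

Take H = {N4, N8, N9}. Each listed group contains at least one of these, so H is a hitting set of size 3.
The groups B, F, G are pairwise disjoint, so any hitting set needs a separate point for each — at least 3. Hence 3 is optimal.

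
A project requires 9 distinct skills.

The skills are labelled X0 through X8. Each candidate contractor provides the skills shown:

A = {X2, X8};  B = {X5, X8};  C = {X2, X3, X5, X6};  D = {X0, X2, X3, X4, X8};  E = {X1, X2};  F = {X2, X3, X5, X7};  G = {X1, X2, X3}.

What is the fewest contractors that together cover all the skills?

Take {C, D, E, F}. Their union is {X0, X1, X2, X3, X4, X5, X6, X7, X8}, which is all 9 skills.
No 3 of the 7 contractors cover everything (all 35 combinations miss at least one skill), so 4 is optimal.

4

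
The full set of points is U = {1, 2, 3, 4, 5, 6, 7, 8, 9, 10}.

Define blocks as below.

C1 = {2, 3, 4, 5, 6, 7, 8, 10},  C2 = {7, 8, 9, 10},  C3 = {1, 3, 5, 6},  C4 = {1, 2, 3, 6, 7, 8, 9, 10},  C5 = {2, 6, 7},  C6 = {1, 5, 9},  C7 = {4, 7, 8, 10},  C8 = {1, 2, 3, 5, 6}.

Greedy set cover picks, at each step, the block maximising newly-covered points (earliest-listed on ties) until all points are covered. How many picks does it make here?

Greedy: pick C1 (covers 8 new) → pick C4 (covers 2 new). Total picks: 2.

2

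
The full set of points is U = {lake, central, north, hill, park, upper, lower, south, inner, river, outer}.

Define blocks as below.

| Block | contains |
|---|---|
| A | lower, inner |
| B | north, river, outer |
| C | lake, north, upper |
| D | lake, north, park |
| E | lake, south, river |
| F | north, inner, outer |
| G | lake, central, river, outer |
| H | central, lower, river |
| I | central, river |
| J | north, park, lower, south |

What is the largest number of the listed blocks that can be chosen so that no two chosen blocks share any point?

A, D, I are pairwise disjoint (A={lower,inner}; D={lake,north,park}; I={central,river}).
Every remaining block overlaps one of these, and no 4 of the listed blocks are pairwise disjoint, so 3 is the maximum.

3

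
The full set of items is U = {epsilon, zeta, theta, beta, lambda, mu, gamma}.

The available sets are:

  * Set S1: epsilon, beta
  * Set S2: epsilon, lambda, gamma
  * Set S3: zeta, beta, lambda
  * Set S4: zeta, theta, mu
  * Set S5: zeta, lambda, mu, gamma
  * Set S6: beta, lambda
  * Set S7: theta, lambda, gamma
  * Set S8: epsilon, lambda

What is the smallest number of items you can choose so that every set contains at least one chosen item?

The 3 items {theta, beta, lambda} hit every set.
No choice of 2 items meets every set, so 3 is the minimum.

3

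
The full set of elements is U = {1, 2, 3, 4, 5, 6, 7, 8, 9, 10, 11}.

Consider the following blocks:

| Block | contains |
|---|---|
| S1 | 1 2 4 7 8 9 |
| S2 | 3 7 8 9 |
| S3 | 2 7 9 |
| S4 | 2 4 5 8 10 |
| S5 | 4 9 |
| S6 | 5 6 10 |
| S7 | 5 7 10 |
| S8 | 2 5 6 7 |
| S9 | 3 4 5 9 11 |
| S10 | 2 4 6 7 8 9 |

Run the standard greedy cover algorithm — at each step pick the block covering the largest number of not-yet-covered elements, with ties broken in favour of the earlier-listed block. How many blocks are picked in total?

Greedy: pick S1 (covers 6 new) → pick S6 (covers 3 new) → pick S9 (covers 2 new). Total picks: 3.

3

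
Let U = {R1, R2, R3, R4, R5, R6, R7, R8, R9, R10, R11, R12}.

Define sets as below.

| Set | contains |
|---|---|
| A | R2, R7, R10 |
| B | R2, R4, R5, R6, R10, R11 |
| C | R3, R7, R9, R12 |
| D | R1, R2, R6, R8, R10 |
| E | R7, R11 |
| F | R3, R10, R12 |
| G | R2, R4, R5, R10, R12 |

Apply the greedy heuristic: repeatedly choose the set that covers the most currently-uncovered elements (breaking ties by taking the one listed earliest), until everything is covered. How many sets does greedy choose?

Greedy: pick B (covers 6 new) → pick C (covers 4 new) → pick D (covers 2 new). Total picks: 3.

3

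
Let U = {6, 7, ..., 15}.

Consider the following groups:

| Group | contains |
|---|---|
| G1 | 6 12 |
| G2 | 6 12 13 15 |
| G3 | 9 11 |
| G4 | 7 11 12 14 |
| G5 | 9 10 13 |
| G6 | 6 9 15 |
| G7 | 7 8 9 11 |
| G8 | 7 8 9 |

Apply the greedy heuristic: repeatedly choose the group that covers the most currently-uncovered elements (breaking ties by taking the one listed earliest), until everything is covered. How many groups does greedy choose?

4

Greedy: pick G2 (covers 4 new) → pick G7 (covers 4 new) → pick G4 (covers 1 new) → pick G5 (covers 1 new). Total picks: 4.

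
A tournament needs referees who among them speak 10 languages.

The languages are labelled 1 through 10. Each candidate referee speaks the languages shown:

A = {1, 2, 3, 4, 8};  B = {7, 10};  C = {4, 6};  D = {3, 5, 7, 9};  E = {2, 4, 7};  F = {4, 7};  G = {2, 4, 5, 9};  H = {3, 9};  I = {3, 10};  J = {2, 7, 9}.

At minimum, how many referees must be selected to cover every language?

Take {A, B, C, D}. Their union is {1, 2, 3, 4, 5, 6, 7, 8, 9, 10}, which is all 10 languages.
No 3 of the 10 referees cover everything (all 120 combinations miss at least one language), so 4 is optimal.

4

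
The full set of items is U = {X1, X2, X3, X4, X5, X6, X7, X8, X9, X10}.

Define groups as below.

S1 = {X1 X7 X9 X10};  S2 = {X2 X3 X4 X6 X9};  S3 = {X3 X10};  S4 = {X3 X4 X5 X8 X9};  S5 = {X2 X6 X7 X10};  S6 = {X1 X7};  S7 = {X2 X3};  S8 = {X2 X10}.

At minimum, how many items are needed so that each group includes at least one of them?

Take H = {X2, X3, X7}. Each listed group contains at least one of these, so H is a hitting set of size 3.
The groups S4, S6, S8 are pairwise disjoint, so any hitting set needs a separate item for each — at least 3. Hence 3 is optimal.

3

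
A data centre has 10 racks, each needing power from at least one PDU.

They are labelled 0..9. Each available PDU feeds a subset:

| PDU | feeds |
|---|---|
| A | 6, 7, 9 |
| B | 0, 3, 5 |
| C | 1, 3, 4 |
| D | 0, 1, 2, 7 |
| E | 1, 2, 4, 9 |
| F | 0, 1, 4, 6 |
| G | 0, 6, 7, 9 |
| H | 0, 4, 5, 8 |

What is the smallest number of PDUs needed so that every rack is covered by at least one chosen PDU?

Take {C, D, G, H}. Their union is {0, 1, 2, 3, 4, 5, 6, 7, 8, 9}, which is all 10 racks.
No 3 of the 8 PDUs cover everything (all 56 combinations miss at least one rack), so 4 is optimal.

4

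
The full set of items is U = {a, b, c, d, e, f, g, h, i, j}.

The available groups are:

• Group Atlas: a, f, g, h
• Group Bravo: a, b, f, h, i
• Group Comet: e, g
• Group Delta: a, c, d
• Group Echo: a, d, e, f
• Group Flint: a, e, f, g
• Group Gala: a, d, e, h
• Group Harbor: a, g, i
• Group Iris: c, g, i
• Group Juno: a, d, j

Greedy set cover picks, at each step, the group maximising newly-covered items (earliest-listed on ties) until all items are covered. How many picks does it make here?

Greedy: pick Bravo (covers 5 new) → pick Comet (covers 2 new) → pick Delta (covers 2 new) → pick Juno (covers 1 new). Total picks: 4.

4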